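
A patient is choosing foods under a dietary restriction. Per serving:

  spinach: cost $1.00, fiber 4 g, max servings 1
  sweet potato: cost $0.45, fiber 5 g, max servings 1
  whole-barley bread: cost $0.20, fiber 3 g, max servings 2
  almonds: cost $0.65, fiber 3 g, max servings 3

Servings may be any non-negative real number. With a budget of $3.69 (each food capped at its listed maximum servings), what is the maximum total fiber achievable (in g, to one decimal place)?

23.6 g

Fiber per dollar: whole-barley bread 15, sweet potato 11.11, almonds 4.615, spinach 4.
Take 2 servings of whole-barley bread: spends $0.40, +6.0 g fiber (running total 6.0 g).
Take 1 serving of sweet potato: spends $0.45, +5.0 g fiber (running total 11.0 g).
Take 3 servings of almonds: spends $1.95, +9.0 g fiber (running total 20.0 g).
Take 0.89 servings of spinach: spends $0.89, +3.6 g fiber (running total 23.6 g).
Filling greedily by fiber-per-dollar is optimal for one linear limit, giving 23.6 g.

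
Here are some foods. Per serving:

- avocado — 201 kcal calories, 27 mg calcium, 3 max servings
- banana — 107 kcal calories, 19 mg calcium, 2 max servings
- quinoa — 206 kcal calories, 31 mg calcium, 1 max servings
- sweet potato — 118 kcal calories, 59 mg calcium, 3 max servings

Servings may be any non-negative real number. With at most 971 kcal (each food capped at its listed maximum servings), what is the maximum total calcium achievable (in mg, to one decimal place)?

Calcium per kcal: sweet potato 0.5, banana 0.1776, quinoa 0.1505, avocado 0.1343.
Take 3 servings of sweet potato: uses 354 kcal, +177.0 mg calcium (running total 177.0 mg).
Take 2 servings of banana: uses 214 kcal, +38.0 mg calcium (running total 215.0 mg).
Take 1 serving of quinoa: uses 206 kcal, +31.0 mg calcium (running total 246.0 mg).
Take 0.9801 servings of avocado: uses 197 kcal, +26.5 mg calcium (running total 272.5 mg).
Greedy by best ratio exhausts the calories allowance optimally: 272.5 mg.

272.5 mg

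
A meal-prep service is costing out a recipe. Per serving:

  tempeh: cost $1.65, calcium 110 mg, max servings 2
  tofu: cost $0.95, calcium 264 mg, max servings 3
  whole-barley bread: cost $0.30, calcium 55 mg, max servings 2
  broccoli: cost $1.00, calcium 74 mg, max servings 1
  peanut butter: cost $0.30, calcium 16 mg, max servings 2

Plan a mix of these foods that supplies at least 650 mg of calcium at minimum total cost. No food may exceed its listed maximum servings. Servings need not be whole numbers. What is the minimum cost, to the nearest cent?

Cost per mg of calcium: tofu $0.0036, whole-barley bread $0.0055, broccoli $0.0135, tempeh $0.0150, peanut butter $0.0187.
Take 2.462 servings of tofu: +650.0 mg calcium for $2.34 (total $2.34, still need 0.0 mg).
Filling from the cheapest source first is optimal under one linear minimum: $2.34.

$2.34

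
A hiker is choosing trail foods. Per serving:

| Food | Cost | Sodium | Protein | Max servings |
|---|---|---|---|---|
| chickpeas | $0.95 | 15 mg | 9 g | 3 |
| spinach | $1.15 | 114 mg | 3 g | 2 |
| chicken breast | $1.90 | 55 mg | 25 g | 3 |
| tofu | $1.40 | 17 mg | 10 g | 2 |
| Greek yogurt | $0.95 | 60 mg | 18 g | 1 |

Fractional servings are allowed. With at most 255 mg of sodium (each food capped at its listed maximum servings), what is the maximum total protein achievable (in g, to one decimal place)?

Protein per mg sodium: chickpeas 0.6, tofu 0.5882, chicken breast 0.4545, Greek yogurt 0.3, spinach 0.02632.
Take 3 servings of chickpeas: uses 45 mg sodium, +27.0 g protein (running total 27.0 g).
Take 2 servings of tofu: uses 34 mg sodium, +20.0 g protein (running total 47.0 g).
Take 3 servings of chicken breast: uses 165 mg sodium, +75.0 g protein (running total 122.0 g).
Take 0.1833 servings of Greek yogurt: uses 11 mg sodium, +3.3 g protein (running total 125.3 g).
Greedy by best ratio exhausts the sodium allowance optimally: 125.3 g.

125.3 g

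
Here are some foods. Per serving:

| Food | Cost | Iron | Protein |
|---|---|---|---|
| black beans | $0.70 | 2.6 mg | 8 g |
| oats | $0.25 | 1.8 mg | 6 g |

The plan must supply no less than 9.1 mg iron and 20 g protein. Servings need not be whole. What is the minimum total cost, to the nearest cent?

$1.26

With two linear requirements the optimum uses one or two foods; enumerate the corners.
black beans only: max(9.1/2.6, 20/8) = 3.5 servings → $2.45.
oats only: max(9.1/1.8, 20/6) = 5.056 servings → $1.26.
black beans + oats: intersection lies outside the first quadrant.
The minimum over all feasible corners is $1.26.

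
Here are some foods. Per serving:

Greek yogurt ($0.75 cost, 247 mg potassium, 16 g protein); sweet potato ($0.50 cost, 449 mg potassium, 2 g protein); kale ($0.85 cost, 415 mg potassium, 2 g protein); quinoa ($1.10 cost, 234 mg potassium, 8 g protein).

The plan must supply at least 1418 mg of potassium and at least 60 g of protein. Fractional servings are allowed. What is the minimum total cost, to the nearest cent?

With two linear requirements the optimum uses one or two foods; enumerate the corners.
Greek yogurt only: max(1418/247, 60/16) = 5.741 servings → $4.31.
sweet potato only: max(1418/449, 60/2) = 30 servings → $15.00.
kale only: max(1418/415, 60/2) = 30 servings → $25.50.
quinoa only: max(1418/234, 60/8) = 7.5 servings → $8.25.
Greek yogurt + sweet potato with both tight: 3.603 servings and 1.176 servings → $3.29.
Greek yogurt + kale with both tight: 3.59 servings and 1.28 servings → $3.78.
Greek yogurt + quinoa with both tight: 1.525 servings and 4.45 servings → $6.04.
sweet potato + kale: the both-tight solution has a negative serving — not a feasible corner.
sweet potato + quinoa: the both-tight solution has a negative serving — not a feasible corner.
kale + quinoa: the both-tight solution has a negative serving — not a feasible corner.
So the least-cost plan costs $3.29.

$3.29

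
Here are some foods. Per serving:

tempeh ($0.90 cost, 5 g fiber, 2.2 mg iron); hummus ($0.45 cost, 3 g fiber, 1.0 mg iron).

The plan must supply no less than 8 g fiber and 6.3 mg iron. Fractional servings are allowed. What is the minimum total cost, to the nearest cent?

$2.58

Compare the cost at each extreme point of the feasible region.
tempeh only: max(8/5, 6.3/2.2) = 2.864 servings → $2.58.
hummus only: max(8/3, 6.3/1.0) = 6.3 servings → $2.83.
tempeh + hummus with both targets exact would need a negative amount; discard.
So the least-cost plan costs $2.58.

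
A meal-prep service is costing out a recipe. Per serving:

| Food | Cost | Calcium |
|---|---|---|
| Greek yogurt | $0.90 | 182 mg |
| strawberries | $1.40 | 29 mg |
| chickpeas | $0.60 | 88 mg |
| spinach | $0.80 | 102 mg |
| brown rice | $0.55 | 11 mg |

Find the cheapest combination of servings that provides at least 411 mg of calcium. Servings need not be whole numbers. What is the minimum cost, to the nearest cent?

Cost per mg of calcium: Greek yogurt $0.0049, chickpeas $0.0068, spinach $0.0078, strawberries $0.0483, brown rice $0.0500.
With no serving limits, use only Greek yogurt: 411 mg / 182 mg = 2.258 servings × $0.90 = $2.03.

$2.03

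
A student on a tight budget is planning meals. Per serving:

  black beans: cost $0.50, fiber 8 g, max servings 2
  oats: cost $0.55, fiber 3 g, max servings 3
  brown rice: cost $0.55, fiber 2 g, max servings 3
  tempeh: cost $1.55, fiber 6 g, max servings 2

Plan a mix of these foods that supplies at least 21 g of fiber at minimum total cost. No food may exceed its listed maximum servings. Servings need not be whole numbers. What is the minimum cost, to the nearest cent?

$1.92

Cost per g of fiber: black beans $0.0625, oats $0.1833, tempeh $0.2583, brown rice $0.2750.
Take 2 servings of black beans: +16.0 g fiber for $1.00 (total $1.00, still need 5.0 g).
Take 1.667 servings of oats: +5.0 g fiber for $0.92 (total $1.92, still need 0.0 g).
Greedy by cheapest-per-g is optimal for a single linear constraint, so the minimum cost is $1.92.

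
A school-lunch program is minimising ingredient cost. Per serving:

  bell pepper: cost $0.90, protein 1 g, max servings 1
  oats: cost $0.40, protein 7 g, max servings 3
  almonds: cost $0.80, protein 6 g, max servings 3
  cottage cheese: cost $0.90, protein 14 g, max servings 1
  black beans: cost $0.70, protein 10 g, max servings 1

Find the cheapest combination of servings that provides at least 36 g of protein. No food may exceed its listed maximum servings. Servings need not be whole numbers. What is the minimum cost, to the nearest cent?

$2.17

Cost per g of protein: oats $0.0571, cottage cheese $0.0643, black beans $0.0700, almonds $0.1333, bell pepper $0.9000.
Take 3 servings of oats: +21.0 g protein for $1.20 (total $1.20, still need 15.0 g).
Take 1 serving of cottage cheese: +14.0 g protein for $0.90 (total $2.10, still need 1.0 g).
Take 0.1 servings of black beans: +1.0 g protein for $0.07 (total $2.17, still need 0.0 g).
Filling from the cheapest source first is optimal under one linear minimum: $2.17.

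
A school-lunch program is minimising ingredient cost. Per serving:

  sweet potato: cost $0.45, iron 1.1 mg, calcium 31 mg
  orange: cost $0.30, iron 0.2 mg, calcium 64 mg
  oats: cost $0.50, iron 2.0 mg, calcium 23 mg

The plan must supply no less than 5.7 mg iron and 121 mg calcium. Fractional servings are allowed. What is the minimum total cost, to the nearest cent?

sweet potato only: max(5.7/1.1, 121/31) = 5.182 servings → $2.33.
orange only: max(5.7/0.2, 121/64) = 28.5 servings → $8.55.
oats only: max(5.7/2.0, 121/23) = 5.261 servings → $2.63.
sweet potato + orange with both targets exact would need a negative amount; discard.
sweet potato + oats with both tight: 3.022 servings and 1.188 servings → $1.95.
orange + oats with both tight: 0.8987 servings and 2.76 servings → $1.65.
Cheapest feasible corner: $1.65.

$1.65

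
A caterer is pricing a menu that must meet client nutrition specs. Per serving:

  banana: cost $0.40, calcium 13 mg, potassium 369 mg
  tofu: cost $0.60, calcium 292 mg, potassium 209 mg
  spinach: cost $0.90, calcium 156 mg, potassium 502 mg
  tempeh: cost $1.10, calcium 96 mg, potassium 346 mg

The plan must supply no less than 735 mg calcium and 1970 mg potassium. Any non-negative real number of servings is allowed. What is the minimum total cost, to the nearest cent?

$3.01

For a min-cost LP with two ≥-constraints, a basic feasible solution has at most two positive variables.
banana only: max(735/13, 1970/369) = 56.54 servings → $22.62.
tofu only: max(735/292, 1970/209) = 9.426 servings → $5.66.
spinach only: max(735/156, 1970/502) = 4.712 servings → $4.24.
tempeh only: max(735/96, 1970/346) = 7.656 servings → $8.42.
banana + tofu with both tight: 4.014 servings and 2.338 servings → $3.01.
banana + spinach: intersection lies outside the first quadrant.
banana + tempeh: the both-tight solution has a negative serving — not a feasible corner.
tofu + spinach with both tight: 0.5409 servings and 3.699 servings → $3.65.
tofu + tempeh with both tight: 0.8051 servings and 5.207 servings → $6.21.
spinach + tempeh: intersection lies outside the first quadrant.
Cheapest feasible corner: $3.01.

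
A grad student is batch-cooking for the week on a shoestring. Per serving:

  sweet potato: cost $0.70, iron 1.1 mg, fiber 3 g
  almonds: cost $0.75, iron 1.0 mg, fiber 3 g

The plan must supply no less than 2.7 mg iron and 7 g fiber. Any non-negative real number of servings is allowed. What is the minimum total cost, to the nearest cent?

$1.72

For a min-cost LP with two ≥-constraints, a basic feasible solution has at most two positive variables.
sweet potato only: max(2.7/1.1, 7/3) = 2.455 servings → $1.72.
almonds only: max(2.7/1.0, 7/3) = 2.7 servings → $2.02.
sweet potato + almonds with both targets exact would need a negative amount; discard.
So the least-cost plan costs $1.72.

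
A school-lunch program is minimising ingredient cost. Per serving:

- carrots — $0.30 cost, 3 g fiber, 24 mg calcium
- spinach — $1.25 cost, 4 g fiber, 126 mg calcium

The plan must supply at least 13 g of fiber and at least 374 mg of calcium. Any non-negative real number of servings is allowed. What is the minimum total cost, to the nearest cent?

Compare the cost at each extreme point of the feasible region.
carrots only: max(13/3, 374/24) = 15.58 servings → $4.67.
spinach only: max(13/4, 374/126) = 3.25 servings → $4.06.
carrots + spinach with both tight: 0.5035 servings and 2.872 servings → $3.74.
So the least-cost plan costs $3.74.

$3.74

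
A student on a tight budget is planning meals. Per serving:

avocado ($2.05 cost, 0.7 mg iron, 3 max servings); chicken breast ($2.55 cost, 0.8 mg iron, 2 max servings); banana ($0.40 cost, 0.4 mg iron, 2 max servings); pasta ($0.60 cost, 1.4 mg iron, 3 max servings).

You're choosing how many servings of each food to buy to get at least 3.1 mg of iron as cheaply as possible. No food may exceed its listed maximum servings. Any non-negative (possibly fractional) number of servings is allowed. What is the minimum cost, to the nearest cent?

$1.33

Cost per mg of iron: pasta $0.4286, banana $1.0000, avocado $2.9286, chicken breast $3.1875.
Take 2.214 servings of pasta: +3.1 mg iron for $1.33 (total $1.33, still need 0.0 mg).
Filling from the cheapest source first is optimal under one linear minimum: $1.33.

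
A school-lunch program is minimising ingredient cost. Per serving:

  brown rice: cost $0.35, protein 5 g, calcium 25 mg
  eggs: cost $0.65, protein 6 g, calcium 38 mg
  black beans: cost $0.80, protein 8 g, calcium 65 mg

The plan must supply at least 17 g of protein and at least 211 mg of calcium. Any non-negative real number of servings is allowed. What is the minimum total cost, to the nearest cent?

At the optimum either one food covers both requirements or two foods hit both targets exactly; no other combination can be cheaper.
brown rice only: max(17/5, 211/25) = 8.44 servings → $2.95.
eggs only: max(17/6, 211/38) = 5.553 servings → $3.61.
black beans only: max(17/8, 211/65) = 3.246 servings → $2.60.
brown rice + eggs with both targets exact would need a negative amount; discard.
brown rice + black beans: the both-tight solution has a negative serving — not a feasible corner.
eggs + black beans: the both-tight solution has a negative serving — not a feasible corner.
The minimum over all feasible corners is $2.60.

$2.60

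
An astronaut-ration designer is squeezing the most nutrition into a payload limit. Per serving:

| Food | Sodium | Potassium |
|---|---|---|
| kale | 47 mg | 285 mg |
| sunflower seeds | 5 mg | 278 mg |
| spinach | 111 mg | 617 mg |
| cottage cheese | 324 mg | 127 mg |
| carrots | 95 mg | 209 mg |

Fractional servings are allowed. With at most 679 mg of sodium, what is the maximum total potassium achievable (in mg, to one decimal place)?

Potassium per mg sodium: sunflower seeds 55.6, kale 6.064, spinach 5.559, carrots 2.2, cottage cheese 0.392.
With no serving limits, spend the whole sodium allowance on sunflower seeds: 679 mg / 5 mg × 278 mg = 37752.4 mg.

37752.4 mg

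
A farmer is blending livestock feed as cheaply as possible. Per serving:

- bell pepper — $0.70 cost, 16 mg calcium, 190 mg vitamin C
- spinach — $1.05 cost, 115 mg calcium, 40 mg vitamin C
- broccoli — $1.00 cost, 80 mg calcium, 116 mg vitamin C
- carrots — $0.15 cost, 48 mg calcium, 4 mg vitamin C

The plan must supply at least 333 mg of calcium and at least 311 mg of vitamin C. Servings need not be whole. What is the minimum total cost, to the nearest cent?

$2.02

Two binding constraints pin down two serving amounts, so the optimal mix uses at most two foods. The candidates are each food alone (scaled to the tighter of calcium/vitamin C) and each pair with both constraints tight.
bell pepper only: max(333/16, 311/190) = 20.81 servings → $14.57.
spinach only: max(333/115, 311/40) = 7.775 servings → $8.16.
broccoli only: max(333/80, 311/116) = 4.162 servings → $4.16.
carrots only: max(333/48, 311/4) = 77.75 servings → $11.66.
bell pepper + spinach with both tight: 1.058 servings and 2.748 servings → $3.63.
bell pepper + broccoli with both targets exact would need a negative amount; discard.
bell pepper + carrots with both tight: 1.501 servings and 6.437 servings → $2.02.
spinach + broccoli with both tight: 1.356 servings and 2.214 servings → $3.64.
spinach + carrots: intersection lies outside the first quadrant.
broccoli + carrots with both tight: 2.591 servings and 2.62 servings → $2.98.
The minimum over all feasible corners is $2.02.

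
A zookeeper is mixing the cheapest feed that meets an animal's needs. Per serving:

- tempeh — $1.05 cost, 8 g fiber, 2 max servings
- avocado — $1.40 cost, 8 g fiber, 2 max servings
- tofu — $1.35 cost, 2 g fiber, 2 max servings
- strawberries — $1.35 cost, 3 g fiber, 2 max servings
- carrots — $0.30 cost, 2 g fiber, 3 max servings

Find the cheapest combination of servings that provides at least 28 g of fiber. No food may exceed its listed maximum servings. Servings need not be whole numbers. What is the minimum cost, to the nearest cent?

Cost per g of fiber: tempeh $0.1313, carrots $0.1500, avocado $0.1750, strawberries $0.4500, tofu $0.6750.
Take 2 servings of tempeh: +16.0 g fiber for $2.10 (total $2.10, still need 12.0 g).
Take 3 servings of carrots: +6.0 g fiber for $0.90 (total $3.00, still need 6.0 g).
Take 0.75 servings of avocado: +6.0 g fiber for $1.05 (total $4.05, still need 0.0 g).
Greedy by cheapest-per-g is optimal for a single linear constraint, so the minimum cost is $4.05.

$4.05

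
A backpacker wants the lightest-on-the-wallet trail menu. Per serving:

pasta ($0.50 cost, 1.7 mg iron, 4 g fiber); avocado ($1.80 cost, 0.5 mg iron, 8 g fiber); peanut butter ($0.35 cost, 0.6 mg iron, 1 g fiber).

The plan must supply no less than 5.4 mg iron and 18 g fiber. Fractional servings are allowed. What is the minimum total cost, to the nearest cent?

Compare the cost at each extreme point of the feasible region.
pasta only: max(5.4/1.7, 18/4) = 4.5 servings → $2.25.
avocado only: max(5.4/0.5, 18/8) = 10.8 servings → $19.44.
peanut butter only: max(5.4/0.6, 18/1) = 18 servings → $6.30.
pasta + avocado with both tight: 2.948 servings and 0.7759 servings → $2.87.
pasta + peanut butter: the both-tight solution has a negative serving — not a feasible corner.
avocado + peanut butter with both tight: 1.256 servings and 7.953 servings → $5.04.
The minimum over all feasible corners is $2.25.

$2.25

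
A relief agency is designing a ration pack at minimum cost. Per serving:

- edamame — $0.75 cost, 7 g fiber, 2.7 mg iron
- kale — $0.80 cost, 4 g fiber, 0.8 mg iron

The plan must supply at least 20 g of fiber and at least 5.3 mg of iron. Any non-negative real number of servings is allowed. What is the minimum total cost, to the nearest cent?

$2.14

The cheapest plan sits at a corner of the feasible region — with two constraints it uses at most two foods.
edamame only: max(20/7, 5.3/2.7) = 2.857 servings → $2.14.
kale only: max(20/4, 5.3/0.8) = 6.625 servings → $5.30.
edamame + kale with both tight: 1 serving and 3.25 servings → $3.35.
The minimum over all feasible corners is $2.14.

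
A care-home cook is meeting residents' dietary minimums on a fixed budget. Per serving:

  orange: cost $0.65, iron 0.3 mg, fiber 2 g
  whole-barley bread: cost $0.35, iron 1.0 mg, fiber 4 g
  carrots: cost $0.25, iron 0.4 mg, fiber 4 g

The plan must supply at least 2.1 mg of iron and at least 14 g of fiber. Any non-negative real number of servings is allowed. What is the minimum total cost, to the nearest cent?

The cheapest plan sits at a corner of the feasible region — with two constraints it uses at most two foods.
orange only: max(2.1/0.3, 14/2) = 7 servings → $4.55.
whole-barley bread only: max(2.1/1.0, 14/4) = 3.5 servings → $1.23.
carrots only: max(2.1/0.4, 14/4) = 5.25 servings → $1.31.
orange + whole-barley bread with both tight: 7 servings and 0 servings → $4.55.
orange + carrots with both tight: 7 servings and 0 servings → $4.55.
whole-barley bread + carrots with both tight: 1.167 servings and 2.333 servings → $0.99.
So the least-cost plan costs $0.99.

$0.99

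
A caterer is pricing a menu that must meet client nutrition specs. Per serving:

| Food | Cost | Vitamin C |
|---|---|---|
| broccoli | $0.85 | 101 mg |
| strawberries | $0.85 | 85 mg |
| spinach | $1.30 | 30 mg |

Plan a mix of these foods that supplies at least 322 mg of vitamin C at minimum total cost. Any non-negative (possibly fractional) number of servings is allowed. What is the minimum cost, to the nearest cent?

$2.71

Cost per mg of vitamin C: broccoli $0.0084, strawberries $0.0100, spinach $0.0433.
With no serving limits, use only broccoli: 322 mg / 101 mg = 3.188 servings × $0.85 = $2.71.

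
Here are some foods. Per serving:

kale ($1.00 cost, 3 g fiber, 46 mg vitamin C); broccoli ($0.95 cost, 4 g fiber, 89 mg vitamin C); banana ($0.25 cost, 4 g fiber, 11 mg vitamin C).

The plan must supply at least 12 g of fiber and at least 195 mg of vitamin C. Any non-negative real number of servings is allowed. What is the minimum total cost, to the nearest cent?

For a min-cost LP with two ≥-constraints, a basic feasible solution has at most two positive variables.
kale only: max(12/3, 195/46) = 4.239 servings → $4.24.
broccoli only: max(12/4, 195/89) = 3 servings → $2.85.
banana only: max(12/4, 195/11) = 17.73 servings → $4.43.
kale + broccoli with both tight: 3.47 servings and 0.3976 servings → $3.85.
kale + banana with both targets exact would need a negative amount; discard.
broccoli + banana with both tight: 2.077 servings and 0.9231 servings → $2.20.
So the least-cost plan costs $2.20.

$2.20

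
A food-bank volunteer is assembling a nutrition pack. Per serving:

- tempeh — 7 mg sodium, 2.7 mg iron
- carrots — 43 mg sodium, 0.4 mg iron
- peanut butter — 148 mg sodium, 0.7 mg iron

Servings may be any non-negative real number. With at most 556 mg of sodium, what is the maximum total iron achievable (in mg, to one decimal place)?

Iron per mg sodium: tempeh 0.3857, carrots 0.009302, peanut butter 0.00473.
With no serving limits, spend the whole sodium allowance on tempeh: 556 mg / 7 mg × 2.7 mg = 214.5 mg.

214.5 mg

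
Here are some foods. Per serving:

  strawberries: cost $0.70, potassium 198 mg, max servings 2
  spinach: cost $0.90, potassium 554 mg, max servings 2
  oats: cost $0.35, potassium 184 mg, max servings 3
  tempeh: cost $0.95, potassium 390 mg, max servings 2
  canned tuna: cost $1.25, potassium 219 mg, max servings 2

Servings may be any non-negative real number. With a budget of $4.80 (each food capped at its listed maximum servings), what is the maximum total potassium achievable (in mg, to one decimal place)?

2454.1 mg

Potassium per dollar: spinach 615.6, oats 525.7, tempeh 410.5, strawberries 282.9, canned tuna 175.2.
Take 2 servings of spinach: spends $1.80, +1108.0 mg potassium (running total 1108.0 mg).
Take 3 servings of oats: spends $1.05, +552.0 mg potassium (running total 1660.0 mg).
Take 2 servings of tempeh: spends $1.90, +780.0 mg potassium (running total 2440.0 mg).
Take 0.07143 servings of strawberries: spends $0.05, +14.1 mg potassium (running total 2454.1 mg).
Greedy by best ratio exhausts the cost allowance optimally: 2454.1 mg.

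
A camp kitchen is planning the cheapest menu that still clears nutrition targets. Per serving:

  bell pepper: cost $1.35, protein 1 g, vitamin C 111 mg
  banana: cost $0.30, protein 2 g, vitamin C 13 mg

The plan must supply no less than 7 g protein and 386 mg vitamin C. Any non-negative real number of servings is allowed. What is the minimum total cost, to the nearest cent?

$4.96

With two linear requirements the optimum uses one or two foods; enumerate the corners.
bell pepper only: max(7/1, 386/111) = 7 servings → $9.45.
banana only: max(7/2, 386/13) = 29.69 servings → $8.91.
bell pepper + banana with both tight: 3.258 servings and 1.871 servings → $4.96.
So the least-cost plan costs $4.96.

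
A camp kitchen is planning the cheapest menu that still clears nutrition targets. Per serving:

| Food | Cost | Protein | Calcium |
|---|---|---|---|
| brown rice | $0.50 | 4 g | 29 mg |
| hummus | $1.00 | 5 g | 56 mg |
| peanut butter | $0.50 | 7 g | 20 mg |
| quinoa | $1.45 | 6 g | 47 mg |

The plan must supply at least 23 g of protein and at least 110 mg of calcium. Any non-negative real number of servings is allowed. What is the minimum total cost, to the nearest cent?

$2.18

Two binding constraints pin down two serving amounts, so the optimal mix uses at most two foods. The candidates are each food alone (scaled to the tighter of protein/calcium) and each pair with both constraints tight.
brown rice only: max(23/4, 110/29) = 5.75 servings → $2.88.
hummus only: max(23/5, 110/56) = 4.6 servings → $4.60.
peanut butter only: max(23/7, 110/20) = 5.5 servings → $2.75.
quinoa only: max(23/6, 110/47) = 3.833 servings → $5.56.
brown rice + hummus: the both-tight solution has a negative serving — not a feasible corner.
brown rice + peanut butter with both tight: 2.52 servings and 1.846 servings → $2.18.
brown rice + quinoa: intersection lies outside the first quadrant.
hummus + peanut butter with both tight: 1.062 servings and 2.527 servings → $2.33.
hummus + quinoa with both targets exact would need a negative amount; discard.
peanut butter + quinoa with both tight: 2.014 servings and 1.483 servings → $3.16.
So the least-cost plan costs $2.18.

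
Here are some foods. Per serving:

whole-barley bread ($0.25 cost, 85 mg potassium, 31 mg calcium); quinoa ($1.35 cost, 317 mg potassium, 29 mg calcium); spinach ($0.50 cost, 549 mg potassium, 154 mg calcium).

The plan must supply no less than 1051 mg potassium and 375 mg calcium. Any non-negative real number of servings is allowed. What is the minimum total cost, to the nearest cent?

$1.22

This is a tiny linear program; its minimum lies at a vertex of the feasible set. List the vertices and price them.
whole-barley bread only: max(1051/85, 375/31) = 12.36 servings → $3.09.
quinoa only: max(1051/317, 375/29) = 12.93 servings → $17.46.
spinach only: max(1051/549, 375/154) = 2.435 servings → $1.22.
whole-barley bread + quinoa with both tight: 12.01 servings and 0.0959 servings → $3.13.
whole-barley bread + spinach with both tight: 11.2 servings and 0.1797 servings → $2.89.
quinoa + spinach with both targets exact would need a negative amount; discard.
The minimum over all feasible corners is $1.22.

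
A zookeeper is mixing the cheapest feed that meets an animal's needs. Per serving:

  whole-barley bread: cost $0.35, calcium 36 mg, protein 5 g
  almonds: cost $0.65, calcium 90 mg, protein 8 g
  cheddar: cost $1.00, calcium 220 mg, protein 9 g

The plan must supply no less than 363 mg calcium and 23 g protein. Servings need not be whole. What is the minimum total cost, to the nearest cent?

whole-barley bread only: max(363/36, 23/5) = 10.08 servings → $3.53.
almonds only: max(363/90, 23/8) = 4.033 servings → $2.62.
cheddar only: max(363/220, 23/9) = 2.556 servings → $2.56.
whole-barley bread + almonds with both targets exact would need a negative amount; discard.
whole-barley bread + cheddar with both tight: 2.311 servings and 1.272 servings → $2.08.
almonds + cheddar with both tight: 1.887 servings and 0.8779 servings → $2.10.
Cheapest feasible corner: $2.08.

$2.08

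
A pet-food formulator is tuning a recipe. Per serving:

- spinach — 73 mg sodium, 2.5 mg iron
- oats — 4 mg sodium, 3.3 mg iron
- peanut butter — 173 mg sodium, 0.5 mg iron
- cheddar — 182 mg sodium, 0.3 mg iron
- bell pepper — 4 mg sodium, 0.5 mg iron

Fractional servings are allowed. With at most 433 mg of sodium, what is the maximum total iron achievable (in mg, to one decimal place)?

357.2 mg

Iron per mg sodium: oats 0.825, bell pepper 0.125, spinach 0.03425, peanut butter 0.00289, cheddar 0.001648.
With no serving limits, spend the whole sodium allowance on oats: 433 mg / 4 mg × 3.3 mg = 357.2 mg.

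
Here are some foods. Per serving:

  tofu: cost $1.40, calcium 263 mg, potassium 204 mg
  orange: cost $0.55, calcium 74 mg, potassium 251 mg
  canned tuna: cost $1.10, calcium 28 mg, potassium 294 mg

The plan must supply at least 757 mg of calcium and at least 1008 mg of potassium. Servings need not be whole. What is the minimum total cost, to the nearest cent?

Compare the cost at each extreme point of the feasible region.
tofu only: max(757/263, 1008/204) = 4.941 servings → $6.92.
orange only: max(757/74, 1008/251) = 10.23 servings → $5.63.
canned tuna only: max(757/28, 1008/294) = 27.04 servings → $29.74.
tofu + orange with both tight: 2.267 servings and 2.174 servings → $4.37.
tofu + canned tuna with both tight: 2.714 servings and 1.546 servings → $5.50.
orange + canned tuna: intersection lies outside the first quadrant.
The minimum over all feasible corners is $4.37.

$4.37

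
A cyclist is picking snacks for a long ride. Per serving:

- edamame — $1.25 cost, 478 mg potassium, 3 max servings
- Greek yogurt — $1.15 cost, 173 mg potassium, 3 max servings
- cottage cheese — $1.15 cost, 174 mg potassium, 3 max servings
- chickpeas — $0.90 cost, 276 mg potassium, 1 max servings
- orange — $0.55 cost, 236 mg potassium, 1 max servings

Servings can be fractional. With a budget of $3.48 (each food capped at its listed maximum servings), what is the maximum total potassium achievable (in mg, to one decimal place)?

Potassium per dollar: orange 429.1, edamame 382.4, chickpeas 306.7, cottage cheese 151.3, Greek yogurt 150.4.
Take 1 serving of orange: spends $0.55, +236.0 mg potassium (running total 236.0 mg).
Take 2.344 servings of edamame: spends $2.93, +1120.4 mg potassium (running total 1356.4 mg).
Filling greedily by potassium-per-dollar is optimal for one linear limit, giving 1356.4 mg.

1356.4 mg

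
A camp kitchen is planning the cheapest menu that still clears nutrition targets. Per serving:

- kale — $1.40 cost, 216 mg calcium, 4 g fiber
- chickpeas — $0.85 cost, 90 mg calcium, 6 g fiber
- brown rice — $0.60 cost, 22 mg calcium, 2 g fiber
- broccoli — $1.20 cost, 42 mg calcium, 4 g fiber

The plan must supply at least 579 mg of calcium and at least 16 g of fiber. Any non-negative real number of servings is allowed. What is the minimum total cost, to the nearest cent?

At the optimum either one food covers both requirements or two foods hit both targets exactly; no other combination can be cheaper.
kale only: max(579/216, 16/4) = 4 servings → $5.60.
chickpeas only: max(579/90, 16/6) = 6.433 servings → $5.47.
brown rice only: max(579/22, 16/2) = 26.32 servings → $15.79.
broccoli only: max(579/42, 16/4) = 13.79 servings → $16.54.
kale + chickpeas with both tight: 2.173 servings and 1.218 servings → $4.08.
kale + brown rice with both tight: 2.343 servings and 3.314 servings → $5.27.
kale + broccoli with both tight: 2.362 servings and 1.638 servings → $5.27.
chickpeas + brown rice: the both-tight solution has a negative serving — not a feasible corner.
chickpeas + broccoli: intersection lies outside the first quadrant.
brown rice + broccoli: intersection lies outside the first quadrant.
Cheapest feasible corner: $4.08.

$4.08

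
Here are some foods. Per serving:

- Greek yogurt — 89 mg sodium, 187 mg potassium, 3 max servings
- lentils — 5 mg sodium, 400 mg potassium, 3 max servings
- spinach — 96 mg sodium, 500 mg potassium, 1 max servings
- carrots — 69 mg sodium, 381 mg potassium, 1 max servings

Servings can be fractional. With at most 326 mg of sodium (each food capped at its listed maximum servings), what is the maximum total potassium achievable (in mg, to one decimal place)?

Potassium per mg sodium: lentils 80, carrots 5.522, spinach 5.208, Greek yogurt 2.101.
Take 3 servings of lentils: uses 15 mg sodium, +1200.0 mg potassium (running total 1200.0 mg).
Take 1 serving of carrots: uses 69 mg sodium, +381.0 mg potassium (running total 1581.0 mg).
Take 1 serving of spinach: uses 96 mg sodium, +500.0 mg potassium (running total 2081.0 mg).
Take 1.64 servings of Greek yogurt: uses 146 mg sodium, +306.8 mg potassium (running total 2387.8 mg).
Filling greedily by potassium-per-mg sodium is optimal for one linear limit, giving 2387.8 mg.

2387.8 mg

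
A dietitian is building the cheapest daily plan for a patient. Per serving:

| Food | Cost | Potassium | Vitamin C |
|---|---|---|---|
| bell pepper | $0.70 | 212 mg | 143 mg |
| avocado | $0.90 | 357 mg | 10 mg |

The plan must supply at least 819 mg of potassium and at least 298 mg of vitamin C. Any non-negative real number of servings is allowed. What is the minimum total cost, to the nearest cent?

$2.40

Check every corner: each single food scaled to meet both minima, and each pair solved so both constraints bind.
bell pepper only: max(819/212, 298/143) = 3.863 servings → $2.70.
avocado only: max(819/357, 298/10) = 29.8 servings → $26.82.
bell pepper + avocado with both tight: 2.007 servings and 1.102 servings → $2.40.
Cheapest feasible corner: $2.40.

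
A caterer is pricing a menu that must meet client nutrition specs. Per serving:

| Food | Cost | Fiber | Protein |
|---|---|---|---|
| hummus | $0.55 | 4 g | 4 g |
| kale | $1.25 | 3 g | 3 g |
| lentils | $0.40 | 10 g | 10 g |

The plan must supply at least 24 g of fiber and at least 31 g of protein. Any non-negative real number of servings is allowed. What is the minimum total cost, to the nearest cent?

Minimising a linear cost over {fiber ≥ 24, protein ≥ 31, servings ≥ 0} — the optimum is at a vertex, using one or two foods.
hummus only: max(24/4, 31/4) = 7.75 servings → $4.26.
kale only: max(24/3, 31/3) = 10.33 servings → $12.92.
lentils only: max(24/10, 31/10) = 3.1 servings → $1.24.
hummus + kale (both tight): parallel constraints — no distinct corner.
hummus + lentils (both tight): parallel constraints — no distinct corner.
kale + lentils (both tight): parallel constraints — no distinct corner.
The minimum over all feasible corners is $1.24.

$1.24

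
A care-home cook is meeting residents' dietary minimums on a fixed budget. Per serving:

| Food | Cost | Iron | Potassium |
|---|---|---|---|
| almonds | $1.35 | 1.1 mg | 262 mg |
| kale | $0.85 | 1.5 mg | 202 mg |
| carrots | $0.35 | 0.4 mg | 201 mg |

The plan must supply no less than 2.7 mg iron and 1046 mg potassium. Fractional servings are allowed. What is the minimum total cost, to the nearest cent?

$2.10

This is a tiny linear program; its minimum lies at a vertex of the feasible set. List the vertices and price them.
almonds only: max(2.7/1.1, 1046/262) = 3.992 servings → $5.39.
kale only: max(2.7/1.5, 1046/202) = 5.178 servings → $4.40.
carrots only: max(2.7/0.4, 1046/201) = 6.75 servings → $2.36.
almonds + kale: the both-tight solution has a negative serving — not a feasible corner.
almonds + carrots with both tight: 1.069 servings and 3.811 servings → $2.78.
kale + carrots with both tight: 0.5632 servings and 4.638 servings → $2.10.
The minimum over all feasible corners is $2.10.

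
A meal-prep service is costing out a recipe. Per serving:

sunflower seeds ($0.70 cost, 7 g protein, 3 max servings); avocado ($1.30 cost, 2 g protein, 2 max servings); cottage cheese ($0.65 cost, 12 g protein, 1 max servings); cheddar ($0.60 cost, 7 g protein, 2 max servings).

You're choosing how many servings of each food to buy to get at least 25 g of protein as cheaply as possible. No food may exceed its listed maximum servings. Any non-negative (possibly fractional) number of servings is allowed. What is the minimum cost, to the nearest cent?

$1.76

Cost per g of protein: cottage cheese $0.0542, cheddar $0.0857, sunflower seeds $0.1000, avocado $0.6500.
Take 1 serving of cottage cheese: +12.0 g protein for $0.65 (total $0.65, still need 13.0 g).
Take 1.857 servings of cheddar: +13.0 g protein for $1.11 (total $1.76, still need 0.0 g).
Filling from the cheapest source first is optimal under one linear minimum: $1.76.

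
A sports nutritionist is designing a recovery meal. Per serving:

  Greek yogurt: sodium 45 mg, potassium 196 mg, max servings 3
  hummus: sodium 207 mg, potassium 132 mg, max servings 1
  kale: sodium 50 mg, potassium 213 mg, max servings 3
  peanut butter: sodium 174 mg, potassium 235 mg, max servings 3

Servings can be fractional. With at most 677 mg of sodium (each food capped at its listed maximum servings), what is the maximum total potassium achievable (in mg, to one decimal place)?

Potassium per mg sodium: Greek yogurt 4.356, kale 4.26, peanut butter 1.351, hummus 0.6377.
Take 3 servings of Greek yogurt: uses 135 mg sodium, +588.0 mg potassium (running total 588.0 mg).
Take 3 servings of kale: uses 150 mg sodium, +639.0 mg potassium (running total 1227.0 mg).
Take 2.253 servings of peanut butter: uses 392 mg sodium, +529.4 mg potassium (running total 1756.4 mg).
Greedy by best ratio exhausts the sodium allowance optimally: 1756.4 mg.

1756.4 mg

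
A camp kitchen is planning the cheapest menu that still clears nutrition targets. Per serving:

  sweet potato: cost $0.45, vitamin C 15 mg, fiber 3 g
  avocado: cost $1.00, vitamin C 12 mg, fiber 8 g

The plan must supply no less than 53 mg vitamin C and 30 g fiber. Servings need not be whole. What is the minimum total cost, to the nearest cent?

$3.81

An LP optimum is at a vertex; with two nutrient constraints at most two foods are used. Check each candidate.
sweet potato only: max(53/15, 30/3) = 10 servings → $4.50.
avocado only: max(53/12, 30/8) = 4.417 servings → $4.42.
sweet potato + avocado with both tight: 0.7619 servings and 3.464 servings → $3.81.
The minimum over all feasible corners is $3.81.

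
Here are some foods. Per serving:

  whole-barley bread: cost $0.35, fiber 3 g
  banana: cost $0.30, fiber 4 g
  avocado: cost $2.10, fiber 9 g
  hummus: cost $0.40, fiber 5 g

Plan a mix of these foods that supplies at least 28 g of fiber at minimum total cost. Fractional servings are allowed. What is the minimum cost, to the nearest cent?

$2.10

Cost per g of fiber: banana $0.0750, hummus $0.0800, whole-barley bread $0.1167, avocado $0.2333.
With no serving limits, use only banana: 28 g / 4 g = 7 servings × $0.30 = $2.10.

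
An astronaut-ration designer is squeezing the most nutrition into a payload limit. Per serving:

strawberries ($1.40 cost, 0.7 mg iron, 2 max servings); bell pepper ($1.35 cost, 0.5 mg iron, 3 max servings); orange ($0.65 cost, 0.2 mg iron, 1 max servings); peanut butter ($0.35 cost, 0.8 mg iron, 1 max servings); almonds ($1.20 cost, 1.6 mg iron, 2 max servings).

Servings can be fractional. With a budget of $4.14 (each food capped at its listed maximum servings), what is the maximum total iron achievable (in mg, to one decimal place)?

4.7 mg

Iron per dollar: peanut butter 2.286, almonds 1.333, strawberries 0.5, bell pepper 0.3704, orange 0.3077.
Take 1 serving of peanut butter: spends $0.35, +0.8 mg iron (running total 0.8 mg).
Take 2 servings of almonds: spends $2.40, +3.2 mg iron (running total 4.0 mg).
Take 0.9929 servings of strawberries: spends $1.39, +0.7 mg iron (running total 4.7 mg).
Greedy by best ratio exhausts the cost allowance optimally: 4.7 mg.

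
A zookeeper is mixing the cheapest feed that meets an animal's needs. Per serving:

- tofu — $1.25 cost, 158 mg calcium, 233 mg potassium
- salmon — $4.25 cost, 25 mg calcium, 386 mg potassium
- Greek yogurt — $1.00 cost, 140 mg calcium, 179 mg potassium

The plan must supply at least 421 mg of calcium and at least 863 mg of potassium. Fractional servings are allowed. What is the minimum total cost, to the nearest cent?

$4.63

tofu only: max(421/158, 863/233) = 3.704 servings → $4.63.
salmon only: max(421/25, 863/386) = 16.84 servings → $71.57.
Greek yogurt only: max(421/140, 863/179) = 4.821 servings → $4.82.
tofu + salmon with both tight: 2.555 servings and 0.6936 servings → $6.14.
tofu + Greek yogurt with both targets exact would need a negative amount; discard.
salmon + Greek yogurt with both tight: 0.9172 servings and 2.843 servings → $6.74.
Cheapest feasible corner: $4.63.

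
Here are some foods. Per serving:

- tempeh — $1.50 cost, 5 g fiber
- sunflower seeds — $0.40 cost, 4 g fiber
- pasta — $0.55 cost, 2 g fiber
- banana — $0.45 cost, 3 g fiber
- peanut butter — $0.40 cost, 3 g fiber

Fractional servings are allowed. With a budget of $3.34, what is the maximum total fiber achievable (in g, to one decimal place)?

Fiber per dollar: sunflower seeds 10, peanut butter 7.5, banana 6.667, pasta 3.636, tempeh 3.333.
With no serving limits, spend the whole cost allowance on sunflower seeds: $3.34 / $0.40 × 4 g = 33.4 g.

33.4 g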